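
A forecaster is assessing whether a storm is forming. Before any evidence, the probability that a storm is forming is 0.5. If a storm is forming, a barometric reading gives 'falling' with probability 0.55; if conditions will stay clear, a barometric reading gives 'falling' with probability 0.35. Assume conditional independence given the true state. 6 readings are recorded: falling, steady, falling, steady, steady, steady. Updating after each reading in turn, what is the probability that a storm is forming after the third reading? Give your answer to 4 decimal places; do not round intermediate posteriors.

Apply Bayes' rule sequentially, carrying P(storm) forward.
After 'falling': P(storm) = 0.55·0.5000 / (0.55·0.5000 + 0.35·0.5000) ≈ 0.6111
After 'steady': P(storm) = 0.45·0.6111 / (0.45·0.6111 + 0.65·0.3889) ≈ 0.5211
After 'falling': P(storm) = 0.55·0.5211 / (0.55·0.5211 + 0.35·0.4789) ≈ 0.6309

0.6309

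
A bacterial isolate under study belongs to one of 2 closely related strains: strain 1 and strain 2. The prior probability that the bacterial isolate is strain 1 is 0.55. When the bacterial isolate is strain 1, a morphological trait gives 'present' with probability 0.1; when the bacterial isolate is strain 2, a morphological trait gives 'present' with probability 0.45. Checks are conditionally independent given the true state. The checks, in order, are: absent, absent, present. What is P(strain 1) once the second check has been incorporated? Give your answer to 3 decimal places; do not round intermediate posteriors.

After 'absent': P(strain 1) = 0.9·0.5500 / (0.9·0.5500 + 0.55·0.4500) ≈ 0.6667
After 'absent': P(strain 1) = 0.9·0.6667 / (0.9·0.6667 + 0.55·0.3333) ≈ 0.7660

0.766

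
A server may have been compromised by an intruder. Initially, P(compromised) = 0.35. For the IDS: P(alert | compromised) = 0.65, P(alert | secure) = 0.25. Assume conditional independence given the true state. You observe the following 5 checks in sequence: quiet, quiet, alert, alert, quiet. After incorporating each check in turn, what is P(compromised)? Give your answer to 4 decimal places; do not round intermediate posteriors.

0.2700

Each posterior becomes the prior for the next update.
After 'quiet': P(compromised) = 0.35·0.3500 / (0.35·0.3500 + 0.75·0.6500) ≈ 0.2008
After 'quiet': P(compromised) = 0.35·0.2008 / (0.35·0.2008 + 0.75·0.7992) ≈ 0.1050
After 'alert': P(compromised) = 0.65·0.1050 / (0.65·0.1050 + 0.25·0.8950) ≈ 0.2337
After 'alert': P(compromised) = 0.65·0.2337 / (0.65·0.2337 + 0.25·0.7663) ≈ 0.4422
After 'quiet': P(compromised) = 0.35·0.4422 / (0.35·0.4422 + 0.75·0.5578) ≈ 0.2700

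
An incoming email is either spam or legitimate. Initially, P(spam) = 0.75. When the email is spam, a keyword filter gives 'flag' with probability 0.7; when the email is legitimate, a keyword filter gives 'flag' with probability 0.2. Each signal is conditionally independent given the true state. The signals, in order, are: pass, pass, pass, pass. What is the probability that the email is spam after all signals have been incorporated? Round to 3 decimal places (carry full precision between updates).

0.056

After 'pass': P(spam) = 0.3·0.7500 / (0.3·0.7500 + 0.8·0.2500) ≈ 0.5294
After 'pass': P(spam) = 0.3·0.5294 / (0.3·0.5294 + 0.8·0.4706) ≈ 0.2967
After 'pass': P(spam) = 0.3·0.2967 / (0.3·0.2967 + 0.8·0.7033) ≈ 0.1366
After 'pass': P(spam) = 0.3·0.1366 / (0.3·0.1366 + 0.8·0.8634) ≈ 0.0560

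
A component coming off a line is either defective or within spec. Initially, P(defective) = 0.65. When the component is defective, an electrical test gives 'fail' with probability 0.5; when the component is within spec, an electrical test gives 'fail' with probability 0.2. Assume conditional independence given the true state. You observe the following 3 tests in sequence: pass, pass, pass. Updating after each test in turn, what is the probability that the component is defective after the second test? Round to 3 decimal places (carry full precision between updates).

After 'pass': P(defective) = 0.5·0.6500 / (0.5·0.6500 + 0.8·0.3500) ≈ 0.5372
After 'pass': P(defective) = 0.5·0.5372 / (0.5·0.5372 + 0.8·0.4628) ≈ 0.4204

0.420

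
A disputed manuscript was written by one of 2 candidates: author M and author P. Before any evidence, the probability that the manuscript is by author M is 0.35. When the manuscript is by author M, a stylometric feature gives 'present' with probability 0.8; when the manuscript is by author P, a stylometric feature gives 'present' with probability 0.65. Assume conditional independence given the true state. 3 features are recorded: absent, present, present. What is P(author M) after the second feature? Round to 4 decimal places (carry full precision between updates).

0.2747

After 'absent': P(author M) = 0.2·0.3500 / (0.2·0.3500 + 0.35·0.6500) ≈ 0.2353
After 'present': P(author M) = 0.8·0.2353 / (0.8·0.2353 + 0.65·0.7647) ≈ 0.2747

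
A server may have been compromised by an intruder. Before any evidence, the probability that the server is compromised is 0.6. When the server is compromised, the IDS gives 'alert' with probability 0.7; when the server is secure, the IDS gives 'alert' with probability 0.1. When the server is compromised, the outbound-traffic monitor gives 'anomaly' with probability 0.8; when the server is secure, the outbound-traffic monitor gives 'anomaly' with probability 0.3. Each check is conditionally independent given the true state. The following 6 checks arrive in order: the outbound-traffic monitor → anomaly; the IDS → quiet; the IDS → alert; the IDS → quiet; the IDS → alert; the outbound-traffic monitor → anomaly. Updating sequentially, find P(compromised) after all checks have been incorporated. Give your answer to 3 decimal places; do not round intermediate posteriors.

0.983

After the outbound-traffic monitor='anomaly': P(compromised) = 0.8·0.6000 / (0.8·0.6000 + 0.3·0.4000) ≈ 0.8000
After the IDS='quiet': P(compromised) = 0.3·0.8000 / (0.3·0.8000 + 0.9·0.2000) ≈ 0.5714
After the IDS='alert': P(compromised) = 0.7·0.5714 / (0.7·0.5714 + 0.1·0.4286) ≈ 0.9032
After the IDS='quiet': P(compromised) = 0.3·0.9032 / (0.3·0.9032 + 0.9·0.0968) ≈ 0.7568
After the IDS='alert': P(compromised) = 0.7·0.7568 / (0.7·0.7568 + 0.1·0.2432) ≈ 0.9561
After the outbound-traffic monitor='anomaly': P(compromised) = 0.8·0.9561 / (0.8·0.9561 + 0.3·0.0439) ≈ 0.9831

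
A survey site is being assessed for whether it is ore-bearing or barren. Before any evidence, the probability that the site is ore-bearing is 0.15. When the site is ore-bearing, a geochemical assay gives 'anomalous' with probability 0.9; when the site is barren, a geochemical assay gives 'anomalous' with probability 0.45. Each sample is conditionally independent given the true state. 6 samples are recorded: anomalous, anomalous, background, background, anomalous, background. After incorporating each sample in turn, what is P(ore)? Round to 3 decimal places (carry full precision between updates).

0.008

After 'anomalous': P(ore) = 0.9·0.1500 / (0.9·0.1500 + 0.45·0.8500) ≈ 0.2609
After 'anomalous': P(ore) = 0.9·0.2609 / (0.9·0.2609 + 0.45·0.7391) ≈ 0.4138
After 'background': P(ore) = 0.1·0.4138 / (0.1·0.4138 + 0.55·0.5862) ≈ 0.1137
After 'background': P(ore) = 0.1·0.1137 / (0.1·0.1137 + 0.55·0.8863) ≈ 0.0228
After 'anomalous': P(ore) = 0.9·0.0228 / (0.9·0.0228 + 0.45·0.9772) ≈ 0.0446
After 'background': P(ore) = 0.1·0.0446 / (0.1·0.0446 + 0.55·0.9554) ≈ 0.0084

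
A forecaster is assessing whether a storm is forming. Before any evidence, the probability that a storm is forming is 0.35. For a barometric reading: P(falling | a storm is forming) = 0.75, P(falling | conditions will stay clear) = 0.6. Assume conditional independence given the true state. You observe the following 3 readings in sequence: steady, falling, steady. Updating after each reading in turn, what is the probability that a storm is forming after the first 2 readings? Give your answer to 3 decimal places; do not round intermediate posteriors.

0.296

Apply Bayes' rule sequentially, carrying P(storm) forward.
After 'steady': P(storm) = 0.25·0.3500 / (0.25·0.3500 + 0.4·0.6500) ≈ 0.2518
After 'falling': P(storm) = 0.75·0.2518 / (0.75·0.2518 + 0.6·0.7482) ≈ 0.2961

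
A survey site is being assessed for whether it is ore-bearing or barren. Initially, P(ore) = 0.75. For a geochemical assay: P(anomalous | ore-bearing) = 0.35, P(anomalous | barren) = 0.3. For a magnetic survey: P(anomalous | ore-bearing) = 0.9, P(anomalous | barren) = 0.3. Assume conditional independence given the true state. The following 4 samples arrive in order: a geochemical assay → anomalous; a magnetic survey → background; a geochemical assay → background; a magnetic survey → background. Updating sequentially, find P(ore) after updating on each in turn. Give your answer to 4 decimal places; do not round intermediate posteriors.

0.0622

After a geochemical assay='anomalous': P(ore) = 0.35·0.7500 / (0.35·0.7500 + 0.3·0.2500) ≈ 0.7778
After a magnetic survey='background': P(ore) = 0.1·0.7778 / (0.1·0.7778 + 0.7·0.2222) ≈ 0.3333
After a geochemical assay='background': P(ore) = 0.65·0.3333 / (0.65·0.3333 + 0.7·0.6667) ≈ 0.3171
After a magnetic survey='background': P(ore) = 0.1·0.3171 / (0.1·0.3171 + 0.7·0.6829) ≈ 0.0622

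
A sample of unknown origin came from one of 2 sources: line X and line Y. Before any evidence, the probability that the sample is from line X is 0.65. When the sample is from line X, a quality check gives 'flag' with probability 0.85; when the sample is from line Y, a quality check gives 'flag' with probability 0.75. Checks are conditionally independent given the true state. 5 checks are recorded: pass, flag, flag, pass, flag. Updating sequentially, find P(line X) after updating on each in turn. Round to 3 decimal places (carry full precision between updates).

After 'pass': P(line X) = 0.15·0.6500 / (0.15·0.6500 + 0.25·0.3500) ≈ 0.5270
After 'flag': P(line X) = 0.85·0.5270 / (0.85·0.5270 + 0.75·0.4730) ≈ 0.5581
After 'flag': P(line X) = 0.85·0.5581 / (0.85·0.5581 + 0.75·0.4419) ≈ 0.5887
After 'pass': P(line X) = 0.15·0.5887 / (0.15·0.5887 + 0.25·0.4113) ≈ 0.4620
After 'flag': P(line X) = 0.85·0.4620 / (0.85·0.4620 + 0.75·0.5380) ≈ 0.4932

0.493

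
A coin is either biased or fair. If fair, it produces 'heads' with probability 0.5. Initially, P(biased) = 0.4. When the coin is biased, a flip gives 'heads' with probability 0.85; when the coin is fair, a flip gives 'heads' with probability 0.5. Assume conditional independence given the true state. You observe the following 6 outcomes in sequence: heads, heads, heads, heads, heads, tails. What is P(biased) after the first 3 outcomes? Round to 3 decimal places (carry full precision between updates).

0.766

After 'heads': P(biased) = 0.85·0.4000 / (0.85·0.4000 + 0.5·0.6000) ≈ 0.5312
After 'heads': P(biased) = 0.85·0.5312 / (0.85·0.5312 + 0.5·0.4688) ≈ 0.6583
After 'heads': P(biased) = 0.85·0.6583 / (0.85·0.6583 + 0.5·0.3417) ≈ 0.7661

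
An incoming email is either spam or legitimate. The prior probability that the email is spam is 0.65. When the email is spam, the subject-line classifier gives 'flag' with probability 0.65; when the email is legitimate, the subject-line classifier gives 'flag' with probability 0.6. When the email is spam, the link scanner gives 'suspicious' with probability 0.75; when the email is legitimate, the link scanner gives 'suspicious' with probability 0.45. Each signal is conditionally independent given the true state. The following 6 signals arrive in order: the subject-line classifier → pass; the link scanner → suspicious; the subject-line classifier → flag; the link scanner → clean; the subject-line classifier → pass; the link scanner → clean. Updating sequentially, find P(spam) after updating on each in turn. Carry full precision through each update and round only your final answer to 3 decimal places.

0.347

Apply Bayes' rule sequentially, carrying P(spam) forward.
After the subject-line classifier='pass': P(spam) = 0.35·0.6500 / (0.35·0.6500 + 0.4·0.3500) ≈ 0.6190
After the link scanner='suspicious': P(spam) = 0.75·0.6190 / (0.75·0.6190 + 0.45·0.3810) ≈ 0.7303
After the subject-line classifier='flag': P(spam) = 0.65·0.7303 / (0.65·0.7303 + 0.6·0.2697) ≈ 0.7458
After the link scanner='clean': P(spam) = 0.25·0.7458 / (0.25·0.7458 + 0.55·0.2542) ≈ 0.5715
After the subject-line classifier='pass': P(spam) = 0.35·0.5715 / (0.35·0.5715 + 0.4·0.4285) ≈ 0.5385
After the link scanner='clean': P(spam) = 0.25·0.5385 / (0.25·0.5385 + 0.55·0.4615) ≈ 0.3466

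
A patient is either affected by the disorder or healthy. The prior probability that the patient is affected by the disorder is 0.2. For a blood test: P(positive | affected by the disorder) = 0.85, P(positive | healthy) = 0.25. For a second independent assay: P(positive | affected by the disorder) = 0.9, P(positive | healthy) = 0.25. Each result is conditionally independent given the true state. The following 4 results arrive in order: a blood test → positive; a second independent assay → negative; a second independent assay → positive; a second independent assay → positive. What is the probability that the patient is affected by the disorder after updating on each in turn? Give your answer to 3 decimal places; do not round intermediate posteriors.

After a blood test='positive': P(affected) = 0.85·0.2000 / (0.85·0.2000 + 0.25·0.8000) ≈ 0.4595
After a second independent assay='negative': P(affected) = 0.1·0.4595 / (0.1·0.4595 + 0.75·0.5405) ≈ 0.1018
After a second independent assay='positive': P(affected) = 0.9·0.1018 / (0.9·0.1018 + 0.25·0.8982) ≈ 0.2898
After a second independent assay='positive': P(affected) = 0.9·0.2898 / (0.9·0.2898 + 0.25·0.7102) ≈ 0.5949

0.595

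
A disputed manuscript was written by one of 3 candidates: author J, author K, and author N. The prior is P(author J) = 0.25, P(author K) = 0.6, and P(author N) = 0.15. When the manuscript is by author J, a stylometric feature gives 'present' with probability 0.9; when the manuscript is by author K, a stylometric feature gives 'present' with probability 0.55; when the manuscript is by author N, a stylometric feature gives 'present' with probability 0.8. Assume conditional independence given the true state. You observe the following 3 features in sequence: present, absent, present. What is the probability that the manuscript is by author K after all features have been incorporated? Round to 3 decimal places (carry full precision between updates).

0.674

After 'present': normaliser = 0.9·0.2500 + 0.55·0.6000 + 0.8·0.1500; P(author J) ≈ 0.3333, P(author K) ≈ 0.4889, P(author N) ≈ 0.1778
After 'absent': normaliser = 0.1·0.3333 + 0.45·0.4889 + 0.2·0.1778; P(author J) ≈ 0.1154, P(author K) ≈ 0.7615, P(author N) ≈ 0.1231
After 'present': normaliser = 0.9·0.1154 + 0.55·0.7615 + 0.8·0.1231; P(author J) ≈ 0.1672, P(author K) ≈ 0.6743, P(author N) ≈ 0.1585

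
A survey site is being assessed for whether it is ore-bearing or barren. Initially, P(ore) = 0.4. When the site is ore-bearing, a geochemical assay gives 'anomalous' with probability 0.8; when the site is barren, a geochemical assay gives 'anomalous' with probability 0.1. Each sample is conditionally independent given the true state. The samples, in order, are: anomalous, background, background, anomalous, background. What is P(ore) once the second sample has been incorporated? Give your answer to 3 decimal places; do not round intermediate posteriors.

0.542

After 'anomalous': P(ore) = 0.8·0.4000 / (0.8·0.4000 + 0.1·0.6000) ≈ 0.8421
After 'background': P(ore) = 0.2·0.8421 / (0.2·0.8421 + 0.9·0.1579) ≈ 0.5424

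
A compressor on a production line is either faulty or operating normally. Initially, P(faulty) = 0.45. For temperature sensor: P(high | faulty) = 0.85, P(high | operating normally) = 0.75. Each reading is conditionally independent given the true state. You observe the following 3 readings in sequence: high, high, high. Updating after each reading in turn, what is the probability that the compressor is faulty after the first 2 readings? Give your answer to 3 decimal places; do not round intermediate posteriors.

0.512

Each posterior becomes the prior for the next update.
After 'high': P(faulty) = 0.85·0.4500 / (0.85·0.4500 + 0.75·0.5500) ≈ 0.4811
After 'high': P(faulty) = 0.85·0.4811 / (0.85·0.4811 + 0.75·0.5189) ≈ 0.5124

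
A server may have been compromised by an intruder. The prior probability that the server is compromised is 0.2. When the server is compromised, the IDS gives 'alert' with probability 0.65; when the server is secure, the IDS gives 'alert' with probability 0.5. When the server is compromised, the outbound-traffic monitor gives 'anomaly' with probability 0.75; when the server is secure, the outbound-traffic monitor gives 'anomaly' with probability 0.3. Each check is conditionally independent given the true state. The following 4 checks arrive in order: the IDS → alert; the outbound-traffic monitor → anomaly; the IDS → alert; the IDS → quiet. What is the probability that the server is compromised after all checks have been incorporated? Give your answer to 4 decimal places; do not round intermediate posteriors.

After the IDS='alert': P(compromised) = 0.65·0.2000 / (0.65·0.2000 + 0.5·0.8000) ≈ 0.2453
After the outbound-traffic monitor='anomaly': P(compromised) = 0.75·0.2453 / (0.75·0.2453 + 0.3·0.7547) ≈ 0.4483
After the IDS='alert': P(compromised) = 0.65·0.4483 / (0.65·0.4483 + 0.5·0.5517) ≈ 0.5137
After the IDS='quiet': P(compromised) = 0.35·0.5137 / (0.35·0.5137 + 0.5·0.4863) ≈ 0.4251

0.4251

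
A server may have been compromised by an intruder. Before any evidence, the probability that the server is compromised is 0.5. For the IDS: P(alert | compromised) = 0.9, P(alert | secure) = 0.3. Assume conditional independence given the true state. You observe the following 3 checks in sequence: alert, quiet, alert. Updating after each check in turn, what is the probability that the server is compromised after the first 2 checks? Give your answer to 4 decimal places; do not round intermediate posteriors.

Each posterior becomes the prior for the next update.
After 'alert': P(compromised) = 0.9·0.5000 / (0.9·0.5000 + 0.3·0.5000) ≈ 0.7500
After 'quiet': P(compromised) = 0.1·0.7500 / (0.1·0.7500 + 0.7·0.2500) ≈ 0.3000

0.3000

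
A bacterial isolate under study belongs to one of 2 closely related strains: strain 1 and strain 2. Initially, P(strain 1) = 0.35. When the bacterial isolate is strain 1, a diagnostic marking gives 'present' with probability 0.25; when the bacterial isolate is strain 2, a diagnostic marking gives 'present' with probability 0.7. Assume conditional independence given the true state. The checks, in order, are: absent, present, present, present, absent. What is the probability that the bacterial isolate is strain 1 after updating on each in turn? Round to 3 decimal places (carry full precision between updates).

0.133

After 'absent': P(strain 1) = 0.75·0.3500 / (0.75·0.3500 + 0.3·0.6500) ≈ 0.5738
After 'present': P(strain 1) = 0.25·0.5738 / (0.25·0.5738 + 0.7·0.4262) ≈ 0.3247
After 'present': P(strain 1) = 0.25·0.3247 / (0.25·0.3247 + 0.7·0.6753) ≈ 0.1465
After 'present': P(strain 1) = 0.25·0.1465 / (0.25·0.1465 + 0.7·0.8535) ≈ 0.0578
After 'absent': P(strain 1) = 0.75·0.0578 / (0.75·0.0578 + 0.3·0.9422) ≈ 0.1329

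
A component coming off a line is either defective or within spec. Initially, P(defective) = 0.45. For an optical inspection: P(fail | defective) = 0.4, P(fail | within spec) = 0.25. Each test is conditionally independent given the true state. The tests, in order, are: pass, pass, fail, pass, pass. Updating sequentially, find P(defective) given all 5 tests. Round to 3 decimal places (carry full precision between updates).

0.349

Each posterior becomes the prior for the next update.
After 'pass': P(defective) = 0.6·0.4500 / (0.6·0.4500 + 0.75·0.5500) ≈ 0.3956
After 'pass': P(defective) = 0.6·0.3956 / (0.6·0.3956 + 0.75·0.6044) ≈ 0.3437
After 'fail': P(defective) = 0.4·0.3437 / (0.4·0.3437 + 0.25·0.6563) ≈ 0.4559
After 'pass': P(defective) = 0.6·0.4559 / (0.6·0.4559 + 0.75·0.5441) ≈ 0.4013
After 'pass': P(defective) = 0.6·0.4013 / (0.6·0.4013 + 0.75·0.5987) ≈ 0.3490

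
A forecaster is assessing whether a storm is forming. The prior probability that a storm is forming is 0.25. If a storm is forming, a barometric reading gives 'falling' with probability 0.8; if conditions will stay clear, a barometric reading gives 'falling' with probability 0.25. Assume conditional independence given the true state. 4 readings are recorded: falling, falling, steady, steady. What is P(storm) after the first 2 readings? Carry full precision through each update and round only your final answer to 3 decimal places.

Each posterior becomes the prior for the next update.
After 'falling': P(storm) = 0.8·0.2500 / (0.8·0.2500 + 0.25·0.7500) ≈ 0.5161
After 'falling': P(storm) = 0.8·0.5161 / (0.8·0.5161 + 0.25·0.4839) ≈ 0.7734

0.773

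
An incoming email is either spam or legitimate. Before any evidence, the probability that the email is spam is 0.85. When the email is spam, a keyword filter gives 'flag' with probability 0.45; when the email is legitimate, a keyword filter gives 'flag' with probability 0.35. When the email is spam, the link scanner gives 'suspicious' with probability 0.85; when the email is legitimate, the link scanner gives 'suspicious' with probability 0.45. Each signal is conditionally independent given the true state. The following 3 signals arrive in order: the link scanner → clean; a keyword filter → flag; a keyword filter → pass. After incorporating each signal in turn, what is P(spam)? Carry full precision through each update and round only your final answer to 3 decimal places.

0.627

After the link scanner='clean': P(spam) = 0.15·0.8500 / (0.15·0.8500 + 0.55·0.1500) ≈ 0.6071
After a keyword filter='flag': P(spam) = 0.45·0.6071 / (0.45·0.6071 + 0.35·0.3929) ≈ 0.6652
After a keyword filter='pass': P(spam) = 0.55·0.6652 / (0.55·0.6652 + 0.65·0.3348) ≈ 0.6270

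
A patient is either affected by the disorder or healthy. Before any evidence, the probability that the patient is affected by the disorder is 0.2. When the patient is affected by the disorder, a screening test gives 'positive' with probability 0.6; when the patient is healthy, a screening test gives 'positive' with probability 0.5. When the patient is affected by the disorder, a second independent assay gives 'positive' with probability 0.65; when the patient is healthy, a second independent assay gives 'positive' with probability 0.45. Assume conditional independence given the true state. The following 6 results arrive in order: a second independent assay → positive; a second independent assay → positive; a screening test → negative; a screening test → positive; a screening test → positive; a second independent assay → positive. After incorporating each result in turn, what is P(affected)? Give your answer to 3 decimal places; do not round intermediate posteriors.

0.465

After a second independent assay='positive': P(affected) = 0.65·0.2000 / (0.65·0.2000 + 0.45·0.8000) ≈ 0.2653
After a second independent assay='positive': P(affected) = 0.65·0.2653 / (0.65·0.2653 + 0.45·0.7347) ≈ 0.3428
After a screening test='negative': P(affected) = 0.4·0.3428 / (0.4·0.3428 + 0.5·0.6572) ≈ 0.2944
After a screening test='positive': P(affected) = 0.6·0.2944 / (0.6·0.2944 + 0.5·0.7056) ≈ 0.3337
After a screening test='positive': P(affected) = 0.6·0.3337 / (0.6·0.3337 + 0.5·0.6663) ≈ 0.3753
After a second independent assay='positive': P(affected) = 0.65·0.3753 / (0.65·0.3753 + 0.45·0.6247) ≈ 0.4647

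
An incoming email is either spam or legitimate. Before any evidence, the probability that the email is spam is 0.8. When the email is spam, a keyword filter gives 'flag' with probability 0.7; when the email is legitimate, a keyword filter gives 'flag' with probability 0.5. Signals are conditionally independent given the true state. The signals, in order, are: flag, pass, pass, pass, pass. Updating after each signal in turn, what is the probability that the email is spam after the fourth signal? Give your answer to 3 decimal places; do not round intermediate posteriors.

Each posterior becomes the prior for the next update.
After 'flag': P(spam) = 0.7·0.8000 / (0.7·0.8000 + 0.5·0.2000) ≈ 0.8485
After 'pass': P(spam) = 0.3·0.8485 / (0.3·0.8485 + 0.5·0.1515) ≈ 0.7706
After 'pass': P(spam) = 0.3·0.7706 / (0.3·0.7706 + 0.5·0.2294) ≈ 0.6684
After 'pass': P(spam) = 0.3·0.6684 / (0.3·0.6684 + 0.5·0.3316) ≈ 0.5474

0.547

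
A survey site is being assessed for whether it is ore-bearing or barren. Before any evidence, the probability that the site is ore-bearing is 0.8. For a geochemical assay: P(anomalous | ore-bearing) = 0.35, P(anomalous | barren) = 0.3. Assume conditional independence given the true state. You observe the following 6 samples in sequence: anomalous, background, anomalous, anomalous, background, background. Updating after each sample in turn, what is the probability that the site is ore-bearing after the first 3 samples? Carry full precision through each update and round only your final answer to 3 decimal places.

0.835

After 'anomalous': P(ore) = 0.35·0.8000 / (0.35·0.8000 + 0.3·0.2000) ≈ 0.8235
After 'background': P(ore) = 0.65·0.8235 / (0.65·0.8235 + 0.7·0.1765) ≈ 0.8125
After 'anomalous': P(ore) = 0.35·0.8125 / (0.35·0.8125 + 0.3·0.1875) ≈ 0.8349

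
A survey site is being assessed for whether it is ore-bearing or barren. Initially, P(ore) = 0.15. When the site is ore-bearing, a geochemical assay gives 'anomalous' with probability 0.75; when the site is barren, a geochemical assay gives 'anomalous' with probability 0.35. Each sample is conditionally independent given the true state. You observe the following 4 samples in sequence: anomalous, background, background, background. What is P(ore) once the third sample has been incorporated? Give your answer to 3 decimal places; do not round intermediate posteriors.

0.053

After 'anomalous': P(ore) = 0.75·0.1500 / (0.75·0.1500 + 0.35·0.8500) ≈ 0.2744
After 'background': P(ore) = 0.25·0.2744 / (0.25·0.2744 + 0.65·0.7256) ≈ 0.1270
After 'background': P(ore) = 0.25·0.1270 / (0.25·0.1270 + 0.65·0.8730) ≈ 0.0530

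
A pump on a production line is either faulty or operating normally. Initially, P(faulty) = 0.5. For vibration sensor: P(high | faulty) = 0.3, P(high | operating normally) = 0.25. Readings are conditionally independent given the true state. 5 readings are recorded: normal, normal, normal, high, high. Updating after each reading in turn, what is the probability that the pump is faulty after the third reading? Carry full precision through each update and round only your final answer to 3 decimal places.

0.448

After 'normal': P(faulty) = 0.7·0.5000 / (0.7·0.5000 + 0.75·0.5000) ≈ 0.4828
After 'normal': P(faulty) = 0.7·0.4828 / (0.7·0.4828 + 0.75·0.5172) ≈ 0.4656
After 'normal': P(faulty) = 0.7·0.4656 / (0.7·0.4656 + 0.75·0.5344) ≈ 0.4484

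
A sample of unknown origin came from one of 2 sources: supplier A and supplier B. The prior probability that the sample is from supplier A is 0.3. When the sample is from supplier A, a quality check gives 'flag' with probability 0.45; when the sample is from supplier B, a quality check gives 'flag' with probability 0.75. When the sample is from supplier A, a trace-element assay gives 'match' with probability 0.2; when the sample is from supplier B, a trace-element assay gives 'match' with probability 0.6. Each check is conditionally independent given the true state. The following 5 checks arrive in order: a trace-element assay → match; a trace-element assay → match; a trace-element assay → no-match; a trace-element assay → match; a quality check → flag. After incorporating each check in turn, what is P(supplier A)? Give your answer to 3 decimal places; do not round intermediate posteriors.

0.019

After a trace-element assay='match': P(supplier A) = 0.2·0.3000 / (0.2·0.3000 + 0.6·0.7000) ≈ 0.1250
After a trace-element assay='match': P(supplier A) = 0.2·0.1250 / (0.2·0.1250 + 0.6·0.8750) ≈ 0.0455
After a trace-element assay='no-match': P(supplier A) = 0.8·0.0455 / (0.8·0.0455 + 0.4·0.9545) ≈ 0.0870
After a trace-element assay='match': P(supplier A) = 0.2·0.0870 / (0.2·0.0870 + 0.6·0.9130) ≈ 0.0308
After a quality check='flag': P(supplier A) = 0.45·0.0308 / (0.45·0.0308 + 0.75·0.9692) ≈ 0.0187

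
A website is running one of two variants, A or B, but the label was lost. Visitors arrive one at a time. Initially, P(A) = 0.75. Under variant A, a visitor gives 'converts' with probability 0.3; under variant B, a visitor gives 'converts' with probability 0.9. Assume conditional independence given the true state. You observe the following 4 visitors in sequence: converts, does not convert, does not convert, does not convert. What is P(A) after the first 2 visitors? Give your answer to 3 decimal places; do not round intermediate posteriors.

0.875

After 'converts': P(A) = 0.3·0.7500 / (0.3·0.7500 + 0.9·0.2500) ≈ 0.5000
After 'does not convert': P(A) = 0.7·0.5000 / (0.7·0.5000 + 0.1·0.5000) ≈ 0.8750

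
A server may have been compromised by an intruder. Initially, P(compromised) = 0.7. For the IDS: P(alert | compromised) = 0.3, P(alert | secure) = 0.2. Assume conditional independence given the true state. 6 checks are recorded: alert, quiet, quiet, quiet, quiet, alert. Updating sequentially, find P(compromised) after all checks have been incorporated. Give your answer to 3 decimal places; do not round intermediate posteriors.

0.755

Each posterior becomes the prior for the next update.
After 'alert': P(compromised) = 0.3·0.7000 / (0.3·0.7000 + 0.2·0.3000) ≈ 0.7778
After 'quiet': P(compromised) = 0.7·0.7778 / (0.7·0.7778 + 0.8·0.2222) ≈ 0.7538
After 'quiet': P(compromised) = 0.7·0.7538 / (0.7·0.7538 + 0.8·0.2462) ≈ 0.7282
After 'quiet': P(compromised) = 0.7·0.7282 / (0.7·0.7282 + 0.8·0.2718) ≈ 0.7010
After 'quiet': P(compromised) = 0.7·0.7010 / (0.7·0.7010 + 0.8·0.2990) ≈ 0.6723
After 'alert': P(compromised) = 0.3·0.6723 / (0.3·0.6723 + 0.2·0.3277) ≈ 0.7547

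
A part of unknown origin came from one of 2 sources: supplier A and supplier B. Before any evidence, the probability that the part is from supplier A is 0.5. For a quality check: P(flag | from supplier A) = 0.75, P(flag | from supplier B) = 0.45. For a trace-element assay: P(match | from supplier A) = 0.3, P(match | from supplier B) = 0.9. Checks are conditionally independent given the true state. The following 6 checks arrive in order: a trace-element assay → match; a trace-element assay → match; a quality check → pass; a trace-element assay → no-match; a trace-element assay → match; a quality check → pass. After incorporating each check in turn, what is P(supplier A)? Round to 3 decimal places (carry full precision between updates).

0.051

After a trace-element assay='match': P(supplier A) = 0.3·0.5000 / (0.3·0.5000 + 0.9·0.5000) ≈ 0.2500
After a trace-element assay='match': P(supplier A) = 0.3·0.2500 / (0.3·0.2500 + 0.9·0.7500) ≈ 0.1000
After a quality check='pass': P(supplier A) = 0.25·0.1000 / (0.25·0.1000 + 0.55·0.9000) ≈ 0.0481
After a trace-element assay='no-match': P(supplier A) = 0.7·0.0481 / (0.7·0.0481 + 0.1·0.9519) ≈ 0.2612
After a trace-element assay='match': P(supplier A) = 0.3·0.2612 / (0.3·0.2612 + 0.9·0.7388) ≈ 0.1054
After a quality check='pass': P(supplier A) = 0.25·0.1054 / (0.25·0.1054 + 0.55·0.8946) ≈ 0.0508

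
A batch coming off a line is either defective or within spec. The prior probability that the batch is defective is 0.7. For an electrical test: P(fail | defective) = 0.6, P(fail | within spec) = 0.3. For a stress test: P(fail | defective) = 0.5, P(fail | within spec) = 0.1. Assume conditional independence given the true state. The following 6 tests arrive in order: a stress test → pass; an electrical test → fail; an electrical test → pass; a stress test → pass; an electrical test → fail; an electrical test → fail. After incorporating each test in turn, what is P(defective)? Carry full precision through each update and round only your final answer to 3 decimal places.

After a stress test='pass': P(defective) = 0.5·0.7000 / (0.5·0.7000 + 0.9·0.3000) ≈ 0.5645
After an electrical test='fail': P(defective) = 0.6·0.5645 / (0.6·0.5645 + 0.3·0.4355) ≈ 0.7216
After an electrical test='pass': P(defective) = 0.4·0.7216 / (0.4·0.7216 + 0.7·0.2784) ≈ 0.5970
After a stress test='pass': P(defective) = 0.5·0.5970 / (0.5·0.5970 + 0.9·0.4030) ≈ 0.4515
After an electrical test='fail': P(defective) = 0.6·0.4515 / (0.6·0.4515 + 0.3·0.5485) ≈ 0.6221
After an electrical test='fail': P(defective) = 0.6·0.6221 / (0.6·0.6221 + 0.3·0.3779) ≈ 0.7670

0.767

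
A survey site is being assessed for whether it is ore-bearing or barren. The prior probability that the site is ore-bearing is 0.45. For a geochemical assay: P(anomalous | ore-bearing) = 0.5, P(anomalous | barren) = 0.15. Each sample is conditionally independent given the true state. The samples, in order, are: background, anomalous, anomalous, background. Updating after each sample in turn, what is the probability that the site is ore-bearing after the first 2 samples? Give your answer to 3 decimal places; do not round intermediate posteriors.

After 'background': P(ore) = 0.5·0.4500 / (0.5·0.4500 + 0.85·0.5500) ≈ 0.3249
After 'anomalous': P(ore) = 0.5·0.3249 / (0.5·0.3249 + 0.15·0.6751) ≈ 0.6160

0.616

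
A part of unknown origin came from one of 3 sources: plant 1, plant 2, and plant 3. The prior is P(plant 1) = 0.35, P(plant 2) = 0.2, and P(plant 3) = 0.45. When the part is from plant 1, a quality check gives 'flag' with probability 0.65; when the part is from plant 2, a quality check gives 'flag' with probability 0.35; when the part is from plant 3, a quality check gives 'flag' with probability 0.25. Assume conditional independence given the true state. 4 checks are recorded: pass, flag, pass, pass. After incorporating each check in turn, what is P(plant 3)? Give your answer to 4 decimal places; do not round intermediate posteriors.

0.6209

After 'pass': normaliser = 0.35·0.3500 + 0.65·0.2000 + 0.75·0.4500; P(plant 1) ≈ 0.2076, P(plant 2) ≈ 0.2203, P(plant 3) ≈ 0.5720
After 'flag': normaliser = 0.65·0.2076 + 0.35·0.2203 + 0.25·0.5720; P(plant 1) ≈ 0.3801, P(plant 2) ≈ 0.2172, P(plant 3) ≈ 0.4027
After 'pass': normaliser = 0.35·0.3801 + 0.65·0.2172 + 0.75·0.4027; P(plant 1) ≈ 0.2308, P(plant 2) ≈ 0.2450, P(plant 3) ≈ 0.5242
After 'pass': normaliser = 0.35·0.2308 + 0.65·0.2450 + 0.75·0.5242; P(plant 1) ≈ 0.1276, P(plant 2) ≈ 0.2515, P(plant 3) ≈ 0.6209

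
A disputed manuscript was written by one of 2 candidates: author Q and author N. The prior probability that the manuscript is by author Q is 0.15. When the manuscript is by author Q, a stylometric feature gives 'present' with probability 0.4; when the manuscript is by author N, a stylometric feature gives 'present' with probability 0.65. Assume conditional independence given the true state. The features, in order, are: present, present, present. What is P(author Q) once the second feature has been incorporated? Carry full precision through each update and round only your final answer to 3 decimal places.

After 'present': P(author Q) = 0.4·0.1500 / (0.4·0.1500 + 0.65·0.8500) ≈ 0.0980
After 'present': P(author Q) = 0.4·0.0980 / (0.4·0.0980 + 0.65·0.9020) ≈ 0.0626

0.063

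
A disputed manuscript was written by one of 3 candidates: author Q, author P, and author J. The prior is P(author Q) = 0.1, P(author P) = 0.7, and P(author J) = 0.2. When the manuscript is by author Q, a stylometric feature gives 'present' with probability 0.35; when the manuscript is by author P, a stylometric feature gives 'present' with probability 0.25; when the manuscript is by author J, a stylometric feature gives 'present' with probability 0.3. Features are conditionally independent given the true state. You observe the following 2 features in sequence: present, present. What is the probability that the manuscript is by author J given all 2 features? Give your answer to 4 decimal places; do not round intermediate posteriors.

0.2432

After 'present': normaliser = 0.35·0.1000 + 0.25·0.7000 + 0.3·0.2000; P(author Q) ≈ 0.1296, P(author P) ≈ 0.6481, P(author J) ≈ 0.2222
After 'present': normaliser = 0.35·0.1296 + 0.25·0.6481 + 0.3·0.2222; P(author Q) ≈ 0.1655, P(author P) ≈ 0.5912, P(author J) ≈ 0.2432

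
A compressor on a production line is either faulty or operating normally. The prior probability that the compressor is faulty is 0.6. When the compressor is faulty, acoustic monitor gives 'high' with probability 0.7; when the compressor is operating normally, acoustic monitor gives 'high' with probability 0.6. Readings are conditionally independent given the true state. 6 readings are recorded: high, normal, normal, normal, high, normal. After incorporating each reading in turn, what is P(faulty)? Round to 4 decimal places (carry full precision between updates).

0.3925

After 'high': P(faulty) = 0.7·0.6000 / (0.7·0.6000 + 0.6·0.4000) ≈ 0.6364
After 'normal': P(faulty) = 0.3·0.6364 / (0.3·0.6364 + 0.4·0.3636) ≈ 0.5676
After 'normal': P(faulty) = 0.3·0.5676 / (0.3·0.5676 + 0.4·0.4324) ≈ 0.4961
After 'normal': P(faulty) = 0.3·0.4961 / (0.3·0.4961 + 0.4·0.5039) ≈ 0.4247
After 'high': P(faulty) = 0.7·0.4247 / (0.7·0.4247 + 0.6·0.5753) ≈ 0.4627
After 'normal': P(faulty) = 0.3·0.4627 / (0.3·0.4627 + 0.4·0.5373) ≈ 0.3925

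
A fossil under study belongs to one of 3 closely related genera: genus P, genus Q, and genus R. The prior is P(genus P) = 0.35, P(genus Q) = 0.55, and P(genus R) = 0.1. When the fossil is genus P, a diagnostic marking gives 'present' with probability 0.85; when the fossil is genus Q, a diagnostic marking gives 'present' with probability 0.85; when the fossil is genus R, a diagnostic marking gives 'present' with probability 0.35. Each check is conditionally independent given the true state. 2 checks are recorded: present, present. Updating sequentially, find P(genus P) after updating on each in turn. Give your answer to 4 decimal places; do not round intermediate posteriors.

After 'present': normaliser = 0.85·0.3500 + 0.85·0.5500 + 0.35·0.1000; P(genus P) ≈ 0.3719, P(genus Q) ≈ 0.5844, P(genus R) ≈ 0.0437
After 'present': normaliser = 0.85·0.3719 + 0.85·0.5844 + 0.35·0.0437; P(genus P) ≈ 0.3817, P(genus Q) ≈ 0.5998, P(genus R) ≈ 0.0185

0.3817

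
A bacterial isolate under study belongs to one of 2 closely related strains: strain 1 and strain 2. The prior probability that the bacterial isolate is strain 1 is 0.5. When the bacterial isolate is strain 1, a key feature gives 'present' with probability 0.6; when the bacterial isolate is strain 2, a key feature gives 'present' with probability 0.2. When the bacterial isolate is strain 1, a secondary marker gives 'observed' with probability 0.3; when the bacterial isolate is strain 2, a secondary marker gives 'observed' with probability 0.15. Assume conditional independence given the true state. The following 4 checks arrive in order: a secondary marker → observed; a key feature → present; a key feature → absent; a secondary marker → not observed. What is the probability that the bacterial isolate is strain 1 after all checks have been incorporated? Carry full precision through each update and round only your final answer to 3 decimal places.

0.712

Apply Bayes' rule sequentially, carrying P(strain 1) forward.
After a secondary marker='observed': P(strain 1) = 0.3·0.5000 / (0.3·0.5000 + 0.15·0.5000) ≈ 0.6667
After a key feature='present': P(strain 1) = 0.6·0.6667 / (0.6·0.6667 + 0.2·0.3333) ≈ 0.8571
After a key feature='absent': P(strain 1) = 0.4·0.8571 / (0.4·0.8571 + 0.8·0.1429) ≈ 0.7500
After a secondary marker='not observed': P(strain 1) = 0.7·0.7500 / (0.7·0.7500 + 0.85·0.2500) ≈ 0.7119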